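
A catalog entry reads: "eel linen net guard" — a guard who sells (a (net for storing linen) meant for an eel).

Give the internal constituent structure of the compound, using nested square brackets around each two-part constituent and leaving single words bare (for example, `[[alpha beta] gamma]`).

At the top level: head "guard"; modifier "eel linen net".
Within "eel linen net", the head is "net" (specifically "linen net") and the modifier is "eel".
Within "linen net", the head is "net" and the modifier is "linen".
Putting it together: [[eel [linen net]] guard].

[[eel [linen net]] guard]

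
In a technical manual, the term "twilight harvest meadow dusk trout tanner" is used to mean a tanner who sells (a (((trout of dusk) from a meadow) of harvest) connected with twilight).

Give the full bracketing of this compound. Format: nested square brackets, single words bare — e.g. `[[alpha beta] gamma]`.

[[twilight [harvest [meadow [dusk trout]]]] tanner]

The outermost head in the paraphrase is "tanner", modified by "twilight harvest meadow dusk trout".
Inside "twilight harvest meadow dusk trout": head "trout" (specifically "harvest meadow dusk trout"), modifier "twilight".
Inside "harvest meadow dusk trout": head "trout" (specifically "meadow dusk trout"), modifier "harvest".
Inside "meadow dusk trout": head "trout" (specifically "dusk trout"), modifier "meadow".
Inside "dusk trout": head "trout", modifier "dusk".
Putting it together: [[twilight [harvest [meadow [dusk trout]]]] tanner].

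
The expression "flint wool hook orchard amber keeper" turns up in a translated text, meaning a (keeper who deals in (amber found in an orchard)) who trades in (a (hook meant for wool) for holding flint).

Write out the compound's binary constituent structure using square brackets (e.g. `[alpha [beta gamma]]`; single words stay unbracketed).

[[flint [wool hook]] [[orchard amber] keeper]]

The outermost head in the paraphrase is "keeper" (specifically "orchard amber keeper"), modified by "flint wool hook".
Inside "flint wool hook": head "hook" (specifically "wool hook"), modifier "flint".
Inside "wool hook": head "hook", modifier "wool".
Inside "orchard amber keeper": head "keeper", modifier "orchard amber".
Inside "orchard amber": head "amber", modifier "orchard".
Assembled: [[flint [wool hook]] [[orchard amber] keeper]].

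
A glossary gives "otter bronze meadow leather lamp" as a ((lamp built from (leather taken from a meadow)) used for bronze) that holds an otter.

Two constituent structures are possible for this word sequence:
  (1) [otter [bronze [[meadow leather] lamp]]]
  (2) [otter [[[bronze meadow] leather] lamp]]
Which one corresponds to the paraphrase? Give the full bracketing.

The paraphrase's head is the "lamp" part ("bronze meadow leather lamp"); its modifier is "otter".
That top-level split, carried through the inner groups, gives [otter [bronze [[meadow leather] lamp]]].

[otter [bronze [[meadow leather] lamp]]]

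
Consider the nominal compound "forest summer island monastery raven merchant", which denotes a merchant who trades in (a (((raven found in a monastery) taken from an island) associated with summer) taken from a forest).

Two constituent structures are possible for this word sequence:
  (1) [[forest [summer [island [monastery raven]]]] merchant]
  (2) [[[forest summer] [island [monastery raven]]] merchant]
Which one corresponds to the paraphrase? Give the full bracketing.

The paraphrase's head is the "merchant" part ("merchant"); its modifier is "forest summer island monastery raven".
That top-level split, carried through the inner groups, gives [[forest [summer [island [monastery raven]]]] merchant].

[[forest [summer [island [monastery raven]]]] merchant]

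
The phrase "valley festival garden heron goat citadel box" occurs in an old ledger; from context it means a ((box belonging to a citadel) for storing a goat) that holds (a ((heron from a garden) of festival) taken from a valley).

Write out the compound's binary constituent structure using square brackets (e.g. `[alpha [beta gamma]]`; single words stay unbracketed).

Overall it is a kind of box (specifically "goat citadel box"); the modifier is "valley festival garden heron".
"valley festival garden heron" → head "heron" (specifically "festival garden heron"), modifier "valley".
"festival garden heron" → head "heron" (specifically "garden heron"), modifier "festival".
"garden heron" → head "heron", modifier "garden".
"goat citadel box" → head "box" (specifically "citadel box"), modifier "goat".
"citadel box" → head "box", modifier "citadel".
Assembled: [[valley [festival [garden heron]]] [goat [citadel box]]].

[[valley [festival [garden heron]]] [goat [citadel box]]]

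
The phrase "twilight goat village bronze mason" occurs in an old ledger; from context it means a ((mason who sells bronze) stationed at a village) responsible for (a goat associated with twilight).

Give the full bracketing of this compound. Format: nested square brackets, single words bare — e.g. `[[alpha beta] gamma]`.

[[twilight goat] [village [bronze mason]]]

Overall it is a kind of mason (specifically "village bronze mason"); the modifier is "twilight goat".
"twilight goat" → head "goat", modifier "twilight".
"village bronze mason" → head "mason" (specifically "bronze mason"), modifier "village".
"bronze mason" → head "mason", modifier "bronze".
So the structure is [[twilight goat] [village [bronze mason]]].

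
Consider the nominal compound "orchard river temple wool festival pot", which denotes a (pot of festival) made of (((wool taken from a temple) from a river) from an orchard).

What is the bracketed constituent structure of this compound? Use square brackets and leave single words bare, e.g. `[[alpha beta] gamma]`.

[[orchard [river [temple wool]]] [festival pot]]

At the top level: head "pot" (specifically "festival pot"); modifier "orchard river temple wool".
Inside "orchard river temple wool": head "wool" (specifically "river temple wool"), modifier "orchard".
Inside "river temple wool": head "wool" (specifically "temple wool"), modifier "river".
Inside "temple wool": head "wool", modifier "temple".
Inside "festival pot": head "pot", modifier "festival".
Assembled: [[orchard [river [temple wool]]] [festival pot]].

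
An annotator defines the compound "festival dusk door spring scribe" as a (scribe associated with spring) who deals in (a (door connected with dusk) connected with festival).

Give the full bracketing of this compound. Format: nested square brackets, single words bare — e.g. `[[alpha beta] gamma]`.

Overall it is a kind of scribe (specifically "spring scribe"); the modifier is "festival dusk door".
Within "festival dusk door", the head is "door" (specifically "dusk door") and the modifier is "festival".
Within "dusk door", the head is "door" and the modifier is "dusk".
Within "spring scribe", the head is "scribe" and the modifier is "spring".
Putting it together: [[festival [dusk door]] [spring scribe]].

[[festival [dusk door]] [spring scribe]]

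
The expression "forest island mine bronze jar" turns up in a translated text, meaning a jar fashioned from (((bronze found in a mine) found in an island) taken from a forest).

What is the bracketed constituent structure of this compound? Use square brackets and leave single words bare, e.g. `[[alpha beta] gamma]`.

The outermost head in the paraphrase is "jar", modified by "forest island mine bronze".
"forest island mine bronze" → head "bronze" (specifically "island mine bronze"), modifier "forest".
"island mine bronze" → head "bronze" (specifically "mine bronze"), modifier "island".
"mine bronze" → head "bronze", modifier "mine".
Putting it together: [[forest [island [mine bronze]]] jar].

[[forest [island [mine bronze]]] jar]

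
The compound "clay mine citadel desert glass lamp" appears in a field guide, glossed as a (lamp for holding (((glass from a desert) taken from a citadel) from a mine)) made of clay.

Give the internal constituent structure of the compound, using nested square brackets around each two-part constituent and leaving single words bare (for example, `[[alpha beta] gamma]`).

The outermost head in the paraphrase is "lamp" (specifically "mine citadel desert glass lamp"), modified by "clay".
Within "mine citadel desert glass lamp", the head is "lamp" and the modifier is "mine citadel desert glass".
Within "mine citadel desert glass", the head is "glass" (specifically "citadel desert glass") and the modifier is "mine".
Within "citadel desert glass", the head is "glass" (specifically "desert glass") and the modifier is "citadel".
Within "desert glass", the head is "glass" and the modifier is "desert".
Assembled: [clay [[mine [citadel [desert glass]]] lamp]].

[clay [[mine [citadel [desert glass]]] lamp]]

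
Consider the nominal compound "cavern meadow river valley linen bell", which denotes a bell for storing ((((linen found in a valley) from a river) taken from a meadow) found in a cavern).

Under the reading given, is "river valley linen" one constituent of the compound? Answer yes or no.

The paraphrase groups the words so that "river valley linen" is one unit: it corresponds to a single parenthesized sub-phrase.
The full structure is [[cavern [meadow [river [valley linen]]]] bell], in which [river valley linen] is a constituent.

yes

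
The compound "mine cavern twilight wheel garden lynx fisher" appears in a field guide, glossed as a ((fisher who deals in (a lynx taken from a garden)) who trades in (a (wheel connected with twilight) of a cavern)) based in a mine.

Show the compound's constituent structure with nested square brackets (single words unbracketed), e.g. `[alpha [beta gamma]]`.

Overall it is a kind of fisher (specifically "cavern twilight wheel garden lynx fisher"); the modifier is "mine".
Inside "cavern twilight wheel garden lynx fisher": head "fisher" (specifically "garden lynx fisher"), modifier "cavern twilight wheel".
Inside "cavern twilight wheel": head "wheel" (specifically "twilight wheel"), modifier "cavern".
Inside "twilight wheel": head "wheel", modifier "twilight".
Inside "garden lynx fisher": head "fisher", modifier "garden lynx".
Inside "garden lynx": head "lynx", modifier "garden".
Putting it together: [mine [[cavern [twilight wheel]] [[garden lynx] fisher]]].

[mine [[cavern [twilight wheel]] [[garden lynx] fisher]]]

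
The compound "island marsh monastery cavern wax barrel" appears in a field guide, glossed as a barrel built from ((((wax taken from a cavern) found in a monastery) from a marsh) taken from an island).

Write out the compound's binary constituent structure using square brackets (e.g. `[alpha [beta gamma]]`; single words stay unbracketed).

[[island [marsh [monastery [cavern wax]]]] barrel]

Whole compound: head "barrel", modifier "island marsh monastery cavern wax".
Inside "island marsh monastery cavern wax": head "wax" (specifically "marsh monastery cavern wax"), modifier "island".
Inside "marsh monastery cavern wax": head "wax" (specifically "monastery cavern wax"), modifier "marsh".
Inside "monastery cavern wax": head "wax" (specifically "cavern wax"), modifier "monastery".
Inside "cavern wax": head "wax", modifier "cavern".
Assembled: [[island [marsh [monastery [cavern wax]]]] barrel].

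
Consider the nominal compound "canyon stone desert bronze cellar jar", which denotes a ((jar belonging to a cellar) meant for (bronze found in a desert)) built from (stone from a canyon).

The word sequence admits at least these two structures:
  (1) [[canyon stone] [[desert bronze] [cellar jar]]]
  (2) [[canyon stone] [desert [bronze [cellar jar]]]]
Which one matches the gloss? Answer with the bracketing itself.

The paraphrase's head is the "jar" part ("desert bronze cellar jar"); its modifier is "canyon stone".
That top-level split, carried through the inner groups, gives [[canyon stone] [[desert bronze] [cellar jar]]].

[[canyon stone] [[desert bronze] [cellar jar]]]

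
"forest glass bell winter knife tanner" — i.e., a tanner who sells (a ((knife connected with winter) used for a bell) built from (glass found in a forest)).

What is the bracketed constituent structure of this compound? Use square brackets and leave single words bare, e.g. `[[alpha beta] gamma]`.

[[[forest glass] [bell [winter knife]]] tanner]

Overall it is a kind of tanner; the modifier is "forest glass bell winter knife".
"forest glass bell winter knife" → head "knife" (specifically "bell winter knife"), modifier "forest glass".
"forest glass" → head "glass", modifier "forest".
"bell winter knife" → head "knife" (specifically "winter knife"), modifier "bell".
"winter knife" → head "knife", modifier "winter".
Putting it together: [[[forest glass] [bell [winter knife]]] tanner].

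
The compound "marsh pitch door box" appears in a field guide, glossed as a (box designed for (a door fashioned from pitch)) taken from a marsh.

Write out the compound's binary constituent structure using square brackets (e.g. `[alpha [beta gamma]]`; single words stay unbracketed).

[marsh [[pitch door] box]]

Overall it is a kind of box (specifically "pitch door box"); the modifier is "marsh".
Inside "pitch door box": head "box", modifier "pitch door".
Inside "pitch door": head "door", modifier "pitch".
Putting it together: [marsh [[pitch door] box]].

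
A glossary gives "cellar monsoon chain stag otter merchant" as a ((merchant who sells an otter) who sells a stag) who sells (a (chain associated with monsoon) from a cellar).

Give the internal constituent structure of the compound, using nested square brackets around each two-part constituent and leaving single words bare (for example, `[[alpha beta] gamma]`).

[[cellar [monsoon chain]] [stag [otter merchant]]]

At the top level: head "merchant" (specifically "stag otter merchant"); modifier "cellar monsoon chain".
Inside "cellar monsoon chain": head "chain" (specifically "monsoon chain"), modifier "cellar".
Inside "monsoon chain": head "chain", modifier "monsoon".
Inside "stag otter merchant": head "merchant" (specifically "otter merchant"), modifier "stag".
Inside "otter merchant": head "merchant", modifier "otter".
So the structure is [[cellar [monsoon chain]] [stag [otter merchant]]].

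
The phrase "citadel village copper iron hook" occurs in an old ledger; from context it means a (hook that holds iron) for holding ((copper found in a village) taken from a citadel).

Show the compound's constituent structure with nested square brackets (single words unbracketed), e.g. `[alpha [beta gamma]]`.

At the top level: head "hook" (specifically "iron hook"); modifier "citadel village copper".
Within "citadel village copper", the head is "copper" (specifically "village copper") and the modifier is "citadel".
Within "village copper", the head is "copper" and the modifier is "village".
Within "iron hook", the head is "hook" and the modifier is "iron".
So the structure is [[citadel [village copper]] [iron hook]].

[[citadel [village copper]] [iron hook]]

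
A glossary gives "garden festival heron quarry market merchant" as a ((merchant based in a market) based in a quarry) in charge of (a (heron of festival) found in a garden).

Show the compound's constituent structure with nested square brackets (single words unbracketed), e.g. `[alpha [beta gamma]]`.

At the top level: head "merchant" (specifically "quarry market merchant"); modifier "garden festival heron".
Inside "garden festival heron": head "heron" (specifically "festival heron"), modifier "garden".
Inside "festival heron": head "heron", modifier "festival".
Inside "quarry market merchant": head "merchant" (specifically "market merchant"), modifier "quarry".
Inside "market merchant": head "merchant", modifier "market".
So the structure is [[garden [festival heron]] [quarry [market merchant]]].

[[garden [festival heron]] [quarry [market merchant]]]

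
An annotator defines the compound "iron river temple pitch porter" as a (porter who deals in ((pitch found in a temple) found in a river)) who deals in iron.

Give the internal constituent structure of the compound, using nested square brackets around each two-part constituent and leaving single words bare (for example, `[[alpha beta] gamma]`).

[iron [[river [temple pitch]] porter]]

Whole compound: head "porter" (specifically "river temple pitch porter"), modifier "iron".
"river temple pitch porter" → head "porter", modifier "river temple pitch".
"river temple pitch" → head "pitch" (specifically "temple pitch"), modifier "river".
"temple pitch" → head "pitch", modifier "temple".
Assembled: [iron [[river [temple pitch]] porter]].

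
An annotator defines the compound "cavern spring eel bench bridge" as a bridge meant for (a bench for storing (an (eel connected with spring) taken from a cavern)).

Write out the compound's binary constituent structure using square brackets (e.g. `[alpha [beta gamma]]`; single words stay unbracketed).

[[[cavern [spring eel]] bench] bridge]

Overall it is a kind of bridge; the modifier is "cavern spring eel bench".
Within "cavern spring eel bench", the head is "bench" and the modifier is "cavern spring eel".
Within "cavern spring eel", the head is "eel" (specifically "spring eel") and the modifier is "cavern".
Within "spring eel", the head is "eel" and the modifier is "spring".
So the structure is [[[cavern [spring eel]] bench] bridge].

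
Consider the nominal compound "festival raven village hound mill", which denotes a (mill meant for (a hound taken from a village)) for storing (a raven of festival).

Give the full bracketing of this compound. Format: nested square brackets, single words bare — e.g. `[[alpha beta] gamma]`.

[[festival raven] [[village hound] mill]]

Whole compound: head "mill" (specifically "village hound mill"), modifier "festival raven".
Within "festival raven", the head is "raven" and the modifier is "festival".
Within "village hound mill", the head is "mill" and the modifier is "village hound".
Within "village hound", the head is "hound" and the modifier is "village".
Putting it together: [[festival raven] [[village hound] mill]].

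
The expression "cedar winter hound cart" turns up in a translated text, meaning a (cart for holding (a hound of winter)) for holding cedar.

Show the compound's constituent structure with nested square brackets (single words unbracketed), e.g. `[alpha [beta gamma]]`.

[cedar [[winter hound] cart]]

Whole compound: head "cart" (specifically "winter hound cart"), modifier "cedar".
"winter hound cart" → head "cart", modifier "winter hound".
"winter hound" → head "hound", modifier "winter".
So the structure is [cedar [[winter hound] cart]].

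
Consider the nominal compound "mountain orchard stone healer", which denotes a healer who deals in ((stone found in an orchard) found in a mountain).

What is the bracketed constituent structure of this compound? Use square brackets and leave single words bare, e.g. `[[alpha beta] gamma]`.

Whole compound: head "healer", modifier "mountain orchard stone".
"mountain orchard stone" → head "stone" (specifically "orchard stone"), modifier "mountain".
"orchard stone" → head "stone", modifier "orchard".
Assembled: [[mountain [orchard stone]] healer].

[[mountain [orchard stone]] healer]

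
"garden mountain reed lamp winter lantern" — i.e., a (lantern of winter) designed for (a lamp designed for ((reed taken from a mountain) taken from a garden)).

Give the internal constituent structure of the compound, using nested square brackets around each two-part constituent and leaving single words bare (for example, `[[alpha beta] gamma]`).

[[[garden [mountain reed]] lamp] [winter lantern]]

Overall it is a kind of lantern (specifically "winter lantern"); the modifier is "garden mountain reed lamp".
Within "garden mountain reed lamp", the head is "lamp" and the modifier is "garden mountain reed".
Within "garden mountain reed", the head is "reed" (specifically "mountain reed") and the modifier is "garden".
Within "mountain reed", the head is "reed" and the modifier is "mountain".
Within "winter lantern", the head is "lantern" and the modifier is "winter".
Assembled: [[[garden [mountain reed]] lamp] [winter lantern]].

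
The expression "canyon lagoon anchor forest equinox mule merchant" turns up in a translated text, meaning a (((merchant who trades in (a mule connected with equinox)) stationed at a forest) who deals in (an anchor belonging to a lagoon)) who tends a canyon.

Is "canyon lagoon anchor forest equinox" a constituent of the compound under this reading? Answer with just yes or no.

no

The top-level split is [canyon] [lagoon anchor forest equinox mule merchant]; the full structure is [canyon [[lagoon anchor] [forest [[equinox mule] merchant]]]].
"canyon lagoon anchor forest equinox" straddles a constituent boundary, so it is not a single unit.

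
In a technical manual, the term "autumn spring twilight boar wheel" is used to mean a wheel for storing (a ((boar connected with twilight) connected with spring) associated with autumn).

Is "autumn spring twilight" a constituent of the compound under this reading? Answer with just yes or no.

The top-level split is [autumn spring twilight boar] [wheel]; the full structure is [[autumn [spring [twilight boar]]] wheel].
"autumn spring twilight" straddles a constituent boundary, so it is not a single unit.

no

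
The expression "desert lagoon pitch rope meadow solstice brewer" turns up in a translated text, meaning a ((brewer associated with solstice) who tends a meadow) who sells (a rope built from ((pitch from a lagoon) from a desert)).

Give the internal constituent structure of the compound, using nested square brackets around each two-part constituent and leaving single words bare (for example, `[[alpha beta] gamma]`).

Overall it is a kind of brewer (specifically "meadow solstice brewer"); the modifier is "desert lagoon pitch rope".
Inside "desert lagoon pitch rope": head "rope", modifier "desert lagoon pitch".
Inside "desert lagoon pitch": head "pitch" (specifically "lagoon pitch"), modifier "desert".
Inside "lagoon pitch": head "pitch", modifier "lagoon".
Inside "meadow solstice brewer": head "brewer" (specifically "solstice brewer"), modifier "meadow".
Inside "solstice brewer": head "brewer", modifier "solstice".
Putting it together: [[[desert [lagoon pitch]] rope] [meadow [solstice brewer]]].

[[[desert [lagoon pitch]] rope] [meadow [solstice brewer]]]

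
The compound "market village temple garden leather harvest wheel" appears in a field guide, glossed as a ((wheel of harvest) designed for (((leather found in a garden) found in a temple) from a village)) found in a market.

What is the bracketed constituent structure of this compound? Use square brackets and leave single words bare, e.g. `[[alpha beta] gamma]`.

The outermost head in the paraphrase is "wheel" (specifically "village temple garden leather harvest wheel"), modified by "market".
"village temple garden leather harvest wheel" → head "wheel" (specifically "harvest wheel"), modifier "village temple garden leather".
"village temple garden leather" → head "leather" (specifically "temple garden leather"), modifier "village".
"temple garden leather" → head "leather" (specifically "garden leather"), modifier "temple".
"garden leather" → head "leather", modifier "garden".
"harvest wheel" → head "wheel", modifier "harvest".
So the structure is [market [[village [temple [garden leather]]] [harvest wheel]]].

[market [[village [temple [garden leather]]] [harvest wheel]]]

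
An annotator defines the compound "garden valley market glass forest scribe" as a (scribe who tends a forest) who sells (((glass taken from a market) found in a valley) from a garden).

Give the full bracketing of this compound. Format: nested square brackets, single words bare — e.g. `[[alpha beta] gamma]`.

The outermost head in the paraphrase is "scribe" (specifically "forest scribe"), modified by "garden valley market glass".
"garden valley market glass" → head "glass" (specifically "valley market glass"), modifier "garden".
"valley market glass" → head "glass" (specifically "market glass"), modifier "valley".
"market glass" → head "glass", modifier "market".
"forest scribe" → head "scribe", modifier "forest".
Assembled: [[garden [valley [market glass]]] [forest scribe]].

[[garden [valley [market glass]]] [forest scribe]]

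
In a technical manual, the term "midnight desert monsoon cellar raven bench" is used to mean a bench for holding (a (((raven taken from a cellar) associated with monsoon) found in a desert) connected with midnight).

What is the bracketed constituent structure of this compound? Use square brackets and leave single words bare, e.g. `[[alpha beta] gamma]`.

The outermost head in the paraphrase is "bench", modified by "midnight desert monsoon cellar raven".
Inside "midnight desert monsoon cellar raven": head "raven" (specifically "desert monsoon cellar raven"), modifier "midnight".
Inside "desert monsoon cellar raven": head "raven" (specifically "monsoon cellar raven"), modifier "desert".
Inside "monsoon cellar raven": head "raven" (specifically "cellar raven"), modifier "monsoon".
Inside "cellar raven": head "raven", modifier "cellar".
So the structure is [[midnight [desert [monsoon [cellar raven]]]] bench].

[[midnight [desert [monsoon [cellar raven]]]] bench]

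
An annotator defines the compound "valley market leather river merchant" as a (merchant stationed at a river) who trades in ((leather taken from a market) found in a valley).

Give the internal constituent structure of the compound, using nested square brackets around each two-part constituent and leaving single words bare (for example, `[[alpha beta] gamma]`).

[[valley [market leather]] [river merchant]]

The outermost head in the paraphrase is "merchant" (specifically "river merchant"), modified by "valley market leather".
"valley market leather" → head "leather" (specifically "market leather"), modifier "valley".
"market leather" → head "leather", modifier "market".
"river merchant" → head "merchant", modifier "river".
So the structure is [[valley [market leather]] [river merchant]].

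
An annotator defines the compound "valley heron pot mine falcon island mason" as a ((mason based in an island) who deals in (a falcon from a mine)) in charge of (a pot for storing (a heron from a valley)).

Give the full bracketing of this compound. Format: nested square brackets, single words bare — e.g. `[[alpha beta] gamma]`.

Overall it is a kind of mason (specifically "mine falcon island mason"); the modifier is "valley heron pot".
Within "valley heron pot", the head is "pot" and the modifier is "valley heron".
Within "valley heron", the head is "heron" and the modifier is "valley".
Within "mine falcon island mason", the head is "mason" (specifically "island mason") and the modifier is "mine falcon".
Within "mine falcon", the head is "falcon" and the modifier is "mine".
Within "island mason", the head is "mason" and the modifier is "island".
Assembled: [[[valley heron] pot] [[mine falcon] [island mason]]].

[[[valley heron] pot] [[mine falcon] [island mason]]]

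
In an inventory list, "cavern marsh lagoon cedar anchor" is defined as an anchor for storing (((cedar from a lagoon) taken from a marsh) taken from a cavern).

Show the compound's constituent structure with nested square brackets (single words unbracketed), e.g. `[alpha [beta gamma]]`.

[[cavern [marsh [lagoon cedar]]] anchor]

At the top level: head "anchor"; modifier "cavern marsh lagoon cedar".
Inside "cavern marsh lagoon cedar": head "cedar" (specifically "marsh lagoon cedar"), modifier "cavern".
Inside "marsh lagoon cedar": head "cedar" (specifically "lagoon cedar"), modifier "marsh".
Inside "lagoon cedar": head "cedar", modifier "lagoon".
So the structure is [[cavern [marsh [lagoon cedar]]] anchor].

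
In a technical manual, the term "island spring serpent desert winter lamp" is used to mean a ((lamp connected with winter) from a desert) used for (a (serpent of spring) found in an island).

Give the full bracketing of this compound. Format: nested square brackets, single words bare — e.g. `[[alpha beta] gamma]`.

[[island [spring serpent]] [desert [winter lamp]]]

The outermost head in the paraphrase is "lamp" (specifically "desert winter lamp"), modified by "island spring serpent".
Within "island spring serpent", the head is "serpent" (specifically "spring serpent") and the modifier is "island".
Within "spring serpent", the head is "serpent" and the modifier is "spring".
Within "desert winter lamp", the head is "lamp" (specifically "winter lamp") and the modifier is "desert".
Within "winter lamp", the head is "lamp" and the modifier is "winter".
So the structure is [[island [spring serpent]] [desert [winter lamp]]].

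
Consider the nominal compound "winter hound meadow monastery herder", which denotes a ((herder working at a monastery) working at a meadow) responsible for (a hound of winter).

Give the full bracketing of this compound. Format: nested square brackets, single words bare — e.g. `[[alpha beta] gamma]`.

Whole compound: head "herder" (specifically "meadow monastery herder"), modifier "winter hound".
Within "winter hound", the head is "hound" and the modifier is "winter".
Within "meadow monastery herder", the head is "herder" (specifically "monastery herder") and the modifier is "meadow".
Within "monastery herder", the head is "herder" and the modifier is "monastery".
Putting it together: [[winter hound] [meadow [monastery herder]]].

[[winter hound] [meadow [monastery herder]]]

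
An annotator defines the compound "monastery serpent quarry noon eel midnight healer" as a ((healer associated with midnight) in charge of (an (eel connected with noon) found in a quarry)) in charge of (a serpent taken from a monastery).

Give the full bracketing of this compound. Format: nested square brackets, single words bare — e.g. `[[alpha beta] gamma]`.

Whole compound: head "healer" (specifically "quarry noon eel midnight healer"), modifier "monastery serpent".
Inside "monastery serpent": head "serpent", modifier "monastery".
Inside "quarry noon eel midnight healer": head "healer" (specifically "midnight healer"), modifier "quarry noon eel".
Inside "quarry noon eel": head "eel" (specifically "noon eel"), modifier "quarry".
Inside "noon eel": head "eel", modifier "noon".
Inside "midnight healer": head "healer", modifier "midnight".
Assembled: [[monastery serpent] [[quarry [noon eel]] [midnight healer]]].

[[monastery serpent] [[quarry [noon eel]] [midnight healer]]]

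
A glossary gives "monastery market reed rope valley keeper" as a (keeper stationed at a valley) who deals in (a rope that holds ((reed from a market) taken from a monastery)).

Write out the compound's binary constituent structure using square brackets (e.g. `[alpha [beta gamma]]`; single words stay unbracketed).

[[[monastery [market reed]] rope] [valley keeper]]

The outermost head in the paraphrase is "keeper" (specifically "valley keeper"), modified by "monastery market reed rope".
"monastery market reed rope" → head "rope", modifier "monastery market reed".
"monastery market reed" → head "reed" (specifically "market reed"), modifier "monastery".
"market reed" → head "reed", modifier "market".
"valley keeper" → head "keeper", modifier "valley".
Putting it together: [[[monastery [market reed]] rope] [valley keeper]].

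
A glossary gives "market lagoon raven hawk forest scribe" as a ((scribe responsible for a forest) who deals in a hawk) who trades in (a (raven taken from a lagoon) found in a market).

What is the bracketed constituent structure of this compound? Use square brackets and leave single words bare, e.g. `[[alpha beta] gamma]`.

At the top level: head "scribe" (specifically "hawk forest scribe"); modifier "market lagoon raven".
Within "market lagoon raven", the head is "raven" (specifically "lagoon raven") and the modifier is "market".
Within "lagoon raven", the head is "raven" and the modifier is "lagoon".
Within "hawk forest scribe", the head is "scribe" (specifically "forest scribe") and the modifier is "hawk".
Within "forest scribe", the head is "scribe" and the modifier is "forest".
Putting it together: [[market [lagoon raven]] [hawk [forest scribe]]].

[[market [lagoon raven]] [hawk [forest scribe]]]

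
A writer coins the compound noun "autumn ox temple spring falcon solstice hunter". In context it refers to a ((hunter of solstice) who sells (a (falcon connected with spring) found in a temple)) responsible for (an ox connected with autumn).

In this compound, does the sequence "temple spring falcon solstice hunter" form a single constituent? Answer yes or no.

The paraphrase groups the words so that "temple spring falcon solstice hunter" is one unit: it corresponds to a single parenthesized sub-phrase.
The full structure is [[autumn ox] [[temple [spring falcon]] [solstice hunter]]], in which [temple spring falcon solstice hunter] is a constituent.

yes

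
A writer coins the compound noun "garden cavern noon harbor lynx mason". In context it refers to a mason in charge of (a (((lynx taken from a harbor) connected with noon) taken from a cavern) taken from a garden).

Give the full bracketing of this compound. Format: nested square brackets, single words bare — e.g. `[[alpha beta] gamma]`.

[[garden [cavern [noon [harbor lynx]]]] mason]

At the top level: head "mason"; modifier "garden cavern noon harbor lynx".
Inside "garden cavern noon harbor lynx": head "lynx" (specifically "cavern noon harbor lynx"), modifier "garden".
Inside "cavern noon harbor lynx": head "lynx" (specifically "noon harbor lynx"), modifier "cavern".
Inside "noon harbor lynx": head "lynx" (specifically "harbor lynx"), modifier "noon".
Inside "harbor lynx": head "lynx", modifier "harbor".
Assembled: [[garden [cavern [noon [harbor lynx]]]] mason].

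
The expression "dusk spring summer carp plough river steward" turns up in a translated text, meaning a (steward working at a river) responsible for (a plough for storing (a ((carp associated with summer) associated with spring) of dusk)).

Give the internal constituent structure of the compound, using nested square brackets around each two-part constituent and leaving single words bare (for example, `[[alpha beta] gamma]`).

Overall it is a kind of steward (specifically "river steward"); the modifier is "dusk spring summer carp plough".
"dusk spring summer carp plough" → head "plough", modifier "dusk spring summer carp".
"dusk spring summer carp" → head "carp" (specifically "spring summer carp"), modifier "dusk".
"spring summer carp" → head "carp" (specifically "summer carp"), modifier "spring".
"summer carp" → head "carp", modifier "summer".
"river steward" → head "steward", modifier "river".
Assembled: [[[dusk [spring [summer carp]]] plough] [river steward]].

[[[dusk [spring [summer carp]]] plough] [river steward]]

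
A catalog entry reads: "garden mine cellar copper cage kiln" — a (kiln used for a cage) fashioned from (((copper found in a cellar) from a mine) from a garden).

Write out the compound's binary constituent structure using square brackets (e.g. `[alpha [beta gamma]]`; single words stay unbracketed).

[[garden [mine [cellar copper]]] [cage kiln]]

Overall it is a kind of kiln (specifically "cage kiln"); the modifier is "garden mine cellar copper".
Inside "garden mine cellar copper": head "copper" (specifically "mine cellar copper"), modifier "garden".
Inside "mine cellar copper": head "copper" (specifically "cellar copper"), modifier "mine".
Inside "cellar copper": head "copper", modifier "cellar".
Inside "cage kiln": head "kiln", modifier "cage".
Assembled: [[garden [mine [cellar copper]]] [cage kiln]].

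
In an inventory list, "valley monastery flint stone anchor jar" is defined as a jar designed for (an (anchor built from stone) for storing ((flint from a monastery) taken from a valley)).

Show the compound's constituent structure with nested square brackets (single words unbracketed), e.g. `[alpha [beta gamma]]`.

The outermost head in the paraphrase is "jar", modified by "valley monastery flint stone anchor".
"valley monastery flint stone anchor" → head "anchor" (specifically "stone anchor"), modifier "valley monastery flint".
"valley monastery flint" → head "flint" (specifically "monastery flint"), modifier "valley".
"monastery flint" → head "flint", modifier "monastery".
"stone anchor" → head "anchor", modifier "stone".
So the structure is [[[valley [monastery flint]] [stone anchor]] jar].

[[[valley [monastery flint]] [stone anchor]] jar]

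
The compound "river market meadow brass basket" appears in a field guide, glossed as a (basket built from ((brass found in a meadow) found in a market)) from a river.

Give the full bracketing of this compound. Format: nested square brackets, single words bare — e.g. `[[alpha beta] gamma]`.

The outermost head in the paraphrase is "basket" (specifically "market meadow brass basket"), modified by "river".
Within "market meadow brass basket", the head is "basket" and the modifier is "market meadow brass".
Within "market meadow brass", the head is "brass" (specifically "meadow brass") and the modifier is "market".
Within "meadow brass", the head is "brass" and the modifier is "meadow".
Assembled: [river [[market [meadow brass]] basket]].

[river [[market [meadow brass]] basket]]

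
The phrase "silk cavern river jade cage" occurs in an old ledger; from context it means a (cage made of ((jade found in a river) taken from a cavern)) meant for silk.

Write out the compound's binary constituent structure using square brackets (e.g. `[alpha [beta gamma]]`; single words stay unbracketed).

The outermost head in the paraphrase is "cage" (specifically "cavern river jade cage"), modified by "silk".
"cavern river jade cage" → head "cage", modifier "cavern river jade".
"cavern river jade" → head "jade" (specifically "river jade"), modifier "cavern".
"river jade" → head "jade", modifier "river".
Putting it together: [silk [[cavern [river jade]] cage]].

[silk [[cavern [river jade]] cage]]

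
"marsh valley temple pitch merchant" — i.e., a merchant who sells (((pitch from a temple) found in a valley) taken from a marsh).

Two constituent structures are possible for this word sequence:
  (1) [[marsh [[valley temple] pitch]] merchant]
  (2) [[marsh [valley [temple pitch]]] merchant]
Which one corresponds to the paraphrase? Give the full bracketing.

[[marsh [valley [temple pitch]]] merchant]

The paraphrase's head is the "merchant" part ("merchant"); its modifier is "marsh valley temple pitch".
That top-level split, carried through the inner groups, gives [[marsh [valley [temple pitch]]] merchant].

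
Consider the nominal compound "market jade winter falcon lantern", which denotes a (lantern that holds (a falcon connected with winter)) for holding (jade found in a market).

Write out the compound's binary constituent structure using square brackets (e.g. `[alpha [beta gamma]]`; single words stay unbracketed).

[[market jade] [[winter falcon] lantern]]

The outermost head in the paraphrase is "lantern" (specifically "winter falcon lantern"), modified by "market jade".
Inside "market jade": head "jade", modifier "market".
Inside "winter falcon lantern": head "lantern", modifier "winter falcon".
Inside "winter falcon": head "falcon", modifier "winter".
Assembled: [[market jade] [[winter falcon] lantern]].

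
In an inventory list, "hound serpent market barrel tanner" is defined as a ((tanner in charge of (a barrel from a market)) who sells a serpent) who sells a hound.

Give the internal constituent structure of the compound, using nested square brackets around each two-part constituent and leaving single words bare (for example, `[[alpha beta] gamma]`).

[hound [serpent [[market barrel] tanner]]]

At the top level: head "tanner" (specifically "serpent market barrel tanner"); modifier "hound".
Inside "serpent market barrel tanner": head "tanner" (specifically "market barrel tanner"), modifier "serpent".
Inside "market barrel tanner": head "tanner", modifier "market barrel".
Inside "market barrel": head "barrel", modifier "market".
So the structure is [hound [serpent [[market barrel] tanner]]].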